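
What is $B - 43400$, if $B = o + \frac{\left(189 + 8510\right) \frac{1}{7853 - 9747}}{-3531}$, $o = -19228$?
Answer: $- \frac{418838143693}{6687714} \approx -62628.0$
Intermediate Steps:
$B = - \frac{128591356093}{6687714}$ ($B = -19228 + \frac{\left(189 + 8510\right) \frac{1}{7853 - 9747}}{-3531} = -19228 + \frac{8699}{-1894} \left(- \frac{1}{3531}\right) = -19228 + 8699 \left(- \frac{1}{1894}\right) \left(- \frac{1}{3531}\right) = -19228 - - \frac{8699}{6687714} = -19228 + \frac{8699}{6687714} = - \frac{128591356093}{6687714} \approx -19228.0$)
$B - 43400 = - \frac{128591356093}{6687714} - 43400 = - \frac{418838143693}{6687714}$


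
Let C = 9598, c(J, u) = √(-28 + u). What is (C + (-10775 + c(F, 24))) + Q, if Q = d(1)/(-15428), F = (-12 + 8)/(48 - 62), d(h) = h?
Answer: -18158757/15428 + 2*I ≈ -1177.0 + 2.0*I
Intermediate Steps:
F = 2/7 (F = -4/(-14) = -4*(-1/14) = 2/7 ≈ 0.28571)
Q = -1/15428 (Q = 1/(-15428) = 1*(-1/15428) = -1/15428 ≈ -6.4817e-5)
(C + (-10775 + c(F, 24))) + Q = (9598 + (-10775 + √(-28 + 24))) - 1/15428 = (9598 + (-10775 + √(-4))) - 1/15428 = (9598 + (-10775 + 2*I)) - 1/15428 = (-1177 + 2*I) - 1/15428 = -18158757/15428 + 2*I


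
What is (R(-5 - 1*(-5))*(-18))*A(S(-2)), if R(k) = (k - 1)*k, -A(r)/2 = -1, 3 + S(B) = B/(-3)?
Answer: 0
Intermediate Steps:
S(B) = -3 - B/3 (S(B) = -3 + B/(-3) = -3 + B*(-1/3) = -3 - B/3)
A(r) = 2 (A(r) = -2*(-1) = 2)
R(k) = k*(-1 + k) (R(k) = (-1 + k)*k = k*(-1 + k))
(R(-5 - 1*(-5))*(-18))*A(S(-2)) = (((-5 - 1*(-5))*(-1 + (-5 - 1*(-5))))*(-18))*2 = (((-5 + 5)*(-1 + (-5 + 5)))*(-18))*2 = ((0*(-1 + 0))*(-18))*2 = ((0*(-1))*(-18))*2 = (0*(-18))*2 = 0*2 = 0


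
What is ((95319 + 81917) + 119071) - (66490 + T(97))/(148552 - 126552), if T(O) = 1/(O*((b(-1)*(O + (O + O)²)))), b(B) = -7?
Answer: 15183034792569961/51241414000 ≈ 2.9630e+5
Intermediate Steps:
T(O) = 1/(O*(-28*O² - 7*O)) (T(O) = 1/(O*((-7*(O + (O + O)²)))) = 1/(O*((-7*(O + (2*O)²)))) = 1/(O*((-7*(O + 4*O²)))) = 1/(O*(-28*O² - 7*O)))
((95319 + 81917) + 119071) - (66490 + T(97))/(148552 - 126552) = ((95319 + 81917) + 119071) - (66490 - ⅐/(97²*(1 + 4*97)))/(148552 - 126552) = (177236 + 119071) - (66490 - ⅐*1/9409/(1 + 388))/22000 = 296307 - (66490 - ⅐*1/9409/389)/22000 = 296307 - (66490 - ⅐*1/9409*1/389)/22000 = 296307 - (66490 - 1/25620707)/22000 = 296307 - 1703520808429/(25620707*22000) = 296307 - 1*154865528039/51241414000 = 296307 - 154865528039/51241414000 = 15183034792569961/51241414000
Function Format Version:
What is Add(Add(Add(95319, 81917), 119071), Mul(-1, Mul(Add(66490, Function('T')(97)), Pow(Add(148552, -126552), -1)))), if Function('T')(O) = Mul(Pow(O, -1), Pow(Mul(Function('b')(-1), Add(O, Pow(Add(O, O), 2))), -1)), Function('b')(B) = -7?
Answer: Rational(15183034792569961, 51241414000) ≈ 2.9630e+5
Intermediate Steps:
Function('T')(O) = Mul(Pow(O, -1), Pow(Add(Mul(-28, Pow(O, 2)), Mul(-7, O)), -1)) (Function('T')(O) = Mul(Pow(O, -1), Pow(Mul(-7, Add(O, Pow(Add(O, O), 2))), -1)) = Mul(Pow(O, -1), Pow(Mul(-7, Add(O, Pow(Mul(2, O), 2))), -1)) = Mul(Pow(O, -1), Pow(Mul(-7, Add(O, Mul(4, Pow(O, 2)))), -1)) = Mul(Pow(O, -1), Pow(Add(Mul(-28, Pow(O, 2)), Mul(-7, O)), -1)))
Add(Add(Add(95319, 81917), 119071), Mul(-1, Mul(Add(66490, Function('T')(97)), Pow(Add(148552, -126552), -1)))) = Add(Add(Add(95319, 81917), 119071), Mul(-1, Mul(Add(66490, Mul(Rational(-1, 7), Pow(97, -2), Pow(Add(1, Mul(4, 97)), -1))), Pow(Add(148552, -126552), -1)))) = Add(Add(177236, 119071), Mul(-1, Mul(Add(66490, Mul(Rational(-1, 7), Rational(1, 9409), Pow(Add(1, 388), -1))), Pow(22000, -1)))) = Add(296307, Mul(-1, Mul(Add(66490, Mul(Rational(-1, 7), Rational(1, 9409), Pow(389, -1))), Rational(1, 22000)))) = Add(296307, Mul(-1, Mul(Add(66490, Mul(Rational(-1, 7), Rational(1, 9409), Rational(1, 389))), Rational(1, 22000)))) = Add(296307, Mul(-1, Mul(Add(66490, Rational(-1, 25620707)), Rational(1, 22000)))) = Add(296307, Mul(-1, Mul(Rational(1703520808429, 25620707), Rational(1, 22000)))) = Add(296307, Mul(-1, Rational(154865528039, 51241414000))) = Add(296307, Rational(-154865528039, 51241414000)) = Rational(15183034792569961, 51241414000)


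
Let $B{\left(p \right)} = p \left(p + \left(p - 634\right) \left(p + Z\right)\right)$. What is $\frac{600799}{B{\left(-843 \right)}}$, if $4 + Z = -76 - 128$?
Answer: $- \frac{600799}{1307901012} \approx -0.00045936$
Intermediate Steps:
$Z = -208$ ($Z = -4 - 204 = -208$)
$B{\left(p \right)} = p \left(p + \left(-634 + p\right) \left(-208 + p\right)\right)$ ($B{\left(p \right)} = p \left(p + \left(p - 634\right) \left(p - 208\right)\right) = p \left(p + \left(-634 + p\right) \left(-208 + p\right)\right)$)
$\frac{600799}{B{\left(-843 \right)}} = \frac{600799}{\left(-843\right) \left(131872 + \left(-843\right)^{2} - -708963\right)} = \frac{600799}{\left(-843\right) \left(131872 + 710649 + 708963\right)} = \frac{600799}{\left(-843\right) 1551484} = \frac{600799}{-1307901012} = 600799 \left(- \frac{1}{1307901012}\right) = - \frac{600799}{1307901012}$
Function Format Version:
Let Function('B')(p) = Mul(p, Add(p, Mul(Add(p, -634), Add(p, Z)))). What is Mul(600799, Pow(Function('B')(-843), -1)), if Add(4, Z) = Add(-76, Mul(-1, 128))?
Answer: Rational(-600799, 1307901012) ≈ -0.00045936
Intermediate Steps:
Z = -208 (Z = Add(-4, Add(-76, Mul(-1, 128))) = Add(-4, Add(-76, -128)) = Add(-4, -204) = -208)
Function('B')(p) = Mul(p, Add(p, Mul(Add(-634, p), Add(-208, p)))) (Function('B')(p) = Mul(p, Add(p, Mul(Add(p, -634), Add(p, -208)))) = Mul(p, Add(p, Mul(Add(-634, p), Add(-208, p)))))
Mul(600799, Pow(Function('B')(-843), -1)) = Mul(600799, Pow(Mul(-843, Add(131872, Pow(-843, 2), Mul(-841, -843))), -1)) = Mul(600799, Pow(Mul(-843, Add(131872, 710649, 708963)), -1)) = Mul(600799, Pow(Mul(-843, 1551484), -1)) = Mul(600799, Pow(-1307901012, -1)) = Mul(600799, Rational(-1, 1307901012)) = Rational(-600799, 1307901012)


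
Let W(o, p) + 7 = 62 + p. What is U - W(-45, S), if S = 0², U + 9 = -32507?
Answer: -32571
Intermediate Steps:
U = -32516 (U = -9 - 32507 = -32516)
S = 0
W(o, p) = 55 + p (W(o, p) = -7 + (62 + p) = 55 + p)
U - W(-45, S) = -32516 - (55 + 0) = -32516 - 1*55 = -32516 - 55 = -32571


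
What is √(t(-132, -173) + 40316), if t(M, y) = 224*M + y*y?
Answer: √40677 ≈ 201.69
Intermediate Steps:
t(M, y) = y² + 224*M (t(M, y) = 224*M + y² = y² + 224*M)
√(t(-132, -173) + 40316) = √(((-173)² + 224*(-132)) + 40316) = √((29929 - 29568) + 40316) = √(361 + 40316) = √40677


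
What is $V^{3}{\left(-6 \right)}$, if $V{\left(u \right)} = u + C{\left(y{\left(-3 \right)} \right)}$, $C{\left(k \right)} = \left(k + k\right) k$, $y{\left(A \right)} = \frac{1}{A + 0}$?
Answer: $- \frac{140608}{729} \approx -192.88$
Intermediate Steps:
$y{\left(A \right)} = \frac{1}{A}$
$C{\left(k \right)} = 2 k^{2}$ ($C{\left(k \right)} = 2 k k = 2 k^{2}$)
$V{\left(u \right)} = \frac{2}{9} + u$ ($V{\left(u \right)} = u + 2 \left(\frac{1}{-3}\right)^{2} = u + 2 \left(- \frac{1}{3}\right)^{2} = u + 2 \cdot \frac{1}{9} = u + \frac{2}{9} = \frac{2}{9} + u$)
$V^{3}{\left(-6 \right)} = \left(\frac{2}{9} - 6\right)^{3} = \left(- \frac{52}{9}\right)^{3} = - \frac{140608}{729}$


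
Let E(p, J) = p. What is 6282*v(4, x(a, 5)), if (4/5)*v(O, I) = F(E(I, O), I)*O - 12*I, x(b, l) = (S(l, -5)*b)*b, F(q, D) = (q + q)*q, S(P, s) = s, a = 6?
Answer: 2052329400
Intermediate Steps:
F(q, D) = 2*q² (F(q, D) = (2*q)*q = 2*q²)
x(b, l) = -5*b² (x(b, l) = (-5*b)*b = -5*b²)
v(O, I) = -15*I + 5*O*I²/2 (v(O, I) = 5*((2*I²)*O - 12*I)/4 = 5*(2*O*I² - 12*I)/4 = 5*(-12*I + 2*O*I²)/4 = -15*I + 5*O*I²/2)
6282*v(4, x(a, 5)) = 6282*(5*(-5*6²)*(-6 - 5*6²*4)/2) = 6282*(5*(-5*36)*(-6 - 5*36*4)/2) = 6282*((5/2)*(-180)*(-6 - 180*4)) = 6282*((5/2)*(-180)*(-6 - 720)) = 6282*((5/2)*(-180)*(-726)) = 6282*326700 = 2052329400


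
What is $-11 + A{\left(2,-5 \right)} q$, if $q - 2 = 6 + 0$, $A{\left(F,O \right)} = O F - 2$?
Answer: $-107$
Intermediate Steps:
$A{\left(F,O \right)} = -2 + F O$ ($A{\left(F,O \right)} = F O - 2 = -2 + F O$)
$q = 8$ ($q = 2 + \left(6 + 0\right) = 2 + 6 = 8$)
$-11 + A{\left(2,-5 \right)} q = -11 + \left(-2 + 2 \left(-5\right)\right) 8 = -11 + \left(-2 - 10\right) 8 = -11 - 96 = -107$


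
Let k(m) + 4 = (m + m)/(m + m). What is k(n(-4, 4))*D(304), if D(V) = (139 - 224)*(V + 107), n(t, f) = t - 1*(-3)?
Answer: 104805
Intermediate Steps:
n(t, f) = 3 + t (n(t, f) = t + 3 = 3 + t)
D(V) = -9095 - 85*V (D(V) = -85*(107 + V) = -9095 - 85*V)
k(m) = -3 (k(m) = -4 + (m + m)/(m + m) = -4 + (2*m)/((2*m)) = -4 + (2*m)*(1/(2*m)) = -4 + 1 = -3)
k(n(-4, 4))*D(304) = -3*(-9095 - 85*304) = -3*(-9095 - 25840) = -3*(-34935) = 104805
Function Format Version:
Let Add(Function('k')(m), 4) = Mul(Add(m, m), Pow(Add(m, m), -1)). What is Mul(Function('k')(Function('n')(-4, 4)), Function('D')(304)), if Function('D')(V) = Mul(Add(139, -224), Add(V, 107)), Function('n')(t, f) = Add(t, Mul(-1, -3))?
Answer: 104805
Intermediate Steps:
Function('n')(t, f) = Add(3, t) (Function('n')(t, f) = Add(t, 3) = Add(3, t))
Function('D')(V) = Add(-9095, Mul(-85, V)) (Function('D')(V) = Mul(-85, Add(107, V)) = Add(-9095, Mul(-85, V)))
Function('k')(m) = -3 (Function('k')(m) = Add(-4, Mul(Add(m, m), Pow(Add(m, m), -1))) = Add(-4, Mul(Mul(2, m), Pow(Mul(2, m), -1))) = Add(-4, Mul(Mul(2, m), Mul(Rational(1, 2), Pow(m, -1)))) = Add(-4, 1) = -3)
Mul(Function('k')(Function('n')(-4, 4)), Function('D')(304)) = Mul(-3, Add(-9095, Mul(-85, 304))) = Mul(-3, Add(-9095, -25840)) = Mul(-3, -34935) = 104805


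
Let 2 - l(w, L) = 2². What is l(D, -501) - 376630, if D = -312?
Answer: -376632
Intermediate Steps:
l(w, L) = -2 (l(w, L) = 2 - 1*2² = 2 - 1*4 = 2 - 4 = -2)
l(D, -501) - 376630 = -2 - 376630 = -376632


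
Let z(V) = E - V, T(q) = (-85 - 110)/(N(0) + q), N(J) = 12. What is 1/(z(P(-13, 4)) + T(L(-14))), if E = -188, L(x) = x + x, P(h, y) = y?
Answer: -16/2877 ≈ -0.0055614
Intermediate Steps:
L(x) = 2*x
T(q) = -195/(12 + q) (T(q) = (-85 - 110)/(12 + q) = -195/(12 + q))
z(V) = -188 - V
1/(z(P(-13, 4)) + T(L(-14))) = 1/((-188 - 1*4) - 195/(12 + 2*(-14))) = 1/((-188 - 4) - 195/(12 - 28)) = 1/(-192 - 195/(-16)) = 1/(-192 - 195*(-1/16)) = 1/(-192 + 195/16) = 1/(-2877/16) = -16/2877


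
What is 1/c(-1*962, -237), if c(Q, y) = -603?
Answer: -1/603 ≈ -0.0016584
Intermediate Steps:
1/c(-1*962, -237) = 1/(-603) = -1/603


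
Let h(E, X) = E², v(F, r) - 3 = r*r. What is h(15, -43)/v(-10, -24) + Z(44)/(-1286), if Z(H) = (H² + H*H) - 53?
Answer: -640617/248198 ≈ -2.5811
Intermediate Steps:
v(F, r) = 3 + r² (v(F, r) = 3 + r*r = 3 + r²)
Z(H) = -53 + 2*H² (Z(H) = (H² + H²) - 53 = 2*H² - 53 = -53 + 2*H²)
h(15, -43)/v(-10, -24) + Z(44)/(-1286) = 15²/(3 + (-24)²) + (-53 + 2*44²)/(-1286) = 225/(3 + 576) + (-53 + 2*1936)*(-1/1286) = 225/579 + (-53 + 3872)*(-1/1286) = 225*(1/579) + 3819*(-1/1286) = 75/193 - 3819/1286 = -640617/248198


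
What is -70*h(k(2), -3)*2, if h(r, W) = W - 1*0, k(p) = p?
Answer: 420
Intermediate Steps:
h(r, W) = W (h(r, W) = W + 0 = W)
-70*h(k(2), -3)*2 = -70*(-3)*2 = 210*2 = 420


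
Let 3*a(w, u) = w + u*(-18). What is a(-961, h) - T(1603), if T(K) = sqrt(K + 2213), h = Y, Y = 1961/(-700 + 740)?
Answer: -36869/60 - 6*sqrt(106) ≈ -676.26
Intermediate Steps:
Y = 1961/40 ≈ 49.025
h = 1961/40 ≈ 49.025
a(w, u) = -6*u + w/3 (a(w, u) = (w + u*(-18))/3 = (w - 18*u)/3 = -6*u + w/3)
T(K) = sqrt(2213 + K)
a(-961, h) - T(1603) = (-6*1961/40 + (1/3)*(-961)) - sqrt(2213 + 1603) = (-5883/20 - 961/3) - sqrt(3816) = -36869/60 - 6*sqrt(106)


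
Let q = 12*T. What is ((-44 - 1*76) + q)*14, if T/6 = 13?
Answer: 11424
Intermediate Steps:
T = 78 (T = 6*13 = 78)
q = 936 (q = 12*78 = 936)
((-44 - 1*76) + q)*14 = ((-44 - 1*76) + 936)*14 = ((-44 - 76) + 936)*14 = (-120 + 936)*14 = 816*14 = 11424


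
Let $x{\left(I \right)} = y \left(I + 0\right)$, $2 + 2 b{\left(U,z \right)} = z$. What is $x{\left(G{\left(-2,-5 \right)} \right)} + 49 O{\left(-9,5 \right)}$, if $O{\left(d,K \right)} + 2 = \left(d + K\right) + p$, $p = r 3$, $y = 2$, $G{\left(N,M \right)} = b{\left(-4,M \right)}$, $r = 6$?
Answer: $581$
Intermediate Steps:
$b{\left(U,z \right)} = -1 + \frac{z}{2}$
$G{\left(N,M \right)} = -1 + \frac{M}{2}$
$x{\left(I \right)} = 2 I$ ($x{\left(I \right)} = 2 \left(I + 0\right) = 2 I$)
$p = 18$ ($p = 6 \cdot 3 = 18$)
$O{\left(d,K \right)} = 16 + K + d$ ($O{\left(d,K \right)} = -2 + \left(\left(d + K\right) + 18\right) = -2 + \left(\left(K + d\right) + 18\right) = -2 + \left(18 + K + d\right) = 16 + K + d$)
$x{\left(G{\left(-2,-5 \right)} \right)} + 49 O{\left(-9,5 \right)} = 2 \left(-1 + \frac{1}{2} \left(-5\right)\right) + 49 \left(16 + 5 - 9\right) = 2 \left(-1 - \frac{5}{2}\right) + 49 \cdot 12 = 2 \left(- \frac{7}{2}\right) + 588 = -7 + 588 = 581$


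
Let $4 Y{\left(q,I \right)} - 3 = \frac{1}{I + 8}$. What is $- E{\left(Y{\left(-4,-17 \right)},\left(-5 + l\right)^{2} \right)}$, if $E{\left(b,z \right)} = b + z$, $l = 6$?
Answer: $- \frac{31}{18} \approx -1.7222$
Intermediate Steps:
$Y{\left(q,I \right)} = \frac{3}{4} + \frac{1}{4 \left(8 + I\right)}$ ($Y{\left(q,I \right)} = \frac{3}{4} + \frac{1}{4 \left(I + 8\right)} = \frac{3}{4} + \frac{1}{4 \left(8 + I\right)}$)
$- E{\left(Y{\left(-4,-17 \right)},\left(-5 + l\right)^{2} \right)} = - (\frac{25 + 3 \left(-17\right)}{4 \left(8 - 17\right)} + \left(-5 + 6\right)^{2}) = - (\frac{25 - 51}{4 \left(-9\right)} + 1^{2}) = - (\frac{1}{4} \left(- \frac{1}{9}\right) \left(-26\right) + 1) = - (\frac{13}{18} + 1) = \left(-1\right) \frac{31}{18} = - \frac{31}{18}$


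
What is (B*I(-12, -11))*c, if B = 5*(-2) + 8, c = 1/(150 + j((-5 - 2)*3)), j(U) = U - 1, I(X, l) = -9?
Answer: 9/64 ≈ 0.14063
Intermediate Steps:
j(U) = -1 + U
c = 1/128 (c = 1/(150 + (-1 + (-5 - 2)*3)) = 1/(150 + (-1 - 7*3)) = 1/(150 + (-1 - 21)) = 1/(150 - 22) = 1/128 ≈ 0.0078125)
B = -2 (B = -10 + 8 = -2)
(B*I(-12, -11))*c = -2*(-9)*(1/128) = 18*(1/128) = 9/64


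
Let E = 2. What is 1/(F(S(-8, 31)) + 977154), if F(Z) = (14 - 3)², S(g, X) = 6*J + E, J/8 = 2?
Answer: 1/977275 ≈ 1.0233e-6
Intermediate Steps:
J = 16 (J = 8*2 = 16)
S(g, X) = 98 (S(g, X) = 6*16 + 2 = 96 + 2 = 98)
F(Z) = 121 (F(Z) = 11² = 121)
1/(F(S(-8, 31)) + 977154) = 1/(121 + 977154) = 1/977275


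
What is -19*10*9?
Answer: -1710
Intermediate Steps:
-19*10*9 = -190*9 = -1710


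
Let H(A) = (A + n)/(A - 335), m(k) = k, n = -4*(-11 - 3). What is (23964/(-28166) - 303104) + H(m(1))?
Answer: -1425721757807/4703722 ≈ -3.0311e+5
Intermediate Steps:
n = 56 (n = -4*(-14) = 56)
H(A) = (56 + A)/(-335 + A) (H(A) = (A + 56)/(A - 335) = (56 + A)/(-335 + A))
(23964/(-28166) - 303104) + H(m(1)) = (23964/(-28166) - 303104) + (56 + 1)/(-335 + 1) = (23964*(-1/28166) - 303104) + 57/(-334) = (-11982/14083 - 303104) - 1/334*57 = -4268625614/14083 - 57/334 = -1425721757807/4703722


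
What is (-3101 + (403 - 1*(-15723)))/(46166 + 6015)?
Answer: 13025/52181 ≈ 0.24961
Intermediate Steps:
(-3101 + (403 - 1*(-15723)))/(46166 + 6015) = (-3101 + (403 + 15723))/52181 = (-3101 + 16126)*(1/52181) = 13025*(1/52181) = 13025/52181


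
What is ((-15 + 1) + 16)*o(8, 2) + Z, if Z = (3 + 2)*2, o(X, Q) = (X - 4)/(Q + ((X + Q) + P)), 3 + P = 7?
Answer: 21/2 ≈ 10.500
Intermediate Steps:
P = 4 (P = -3 + 7 = 4)
o(X, Q) = (-4 + X)/(4 + X + 2*Q) (o(X, Q) = (X - 4)/(Q + ((X + Q) + 4)) = (-4 + X)/(Q + ((Q + X) + 4)) = (-4 + X)/(Q + (4 + Q + X)) = (-4 + X)/(4 + X + 2*Q))
Z = 10 (Z = 5*2 = 10)
((-15 + 1) + 16)*o(8, 2) + Z = ((-15 + 1) + 16)*((-4 + 8)/(4 + 8 + 2*2)) + 10 = (-14 + 16)*(4/(4 + 8 + 4)) + 10 = 2*(4/16) + 10 = 2*((1/16)*4) + 10 = 2*(1/4) + 10 = 1/2 + 10 = 21/2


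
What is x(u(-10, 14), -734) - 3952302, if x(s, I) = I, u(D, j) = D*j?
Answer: -3953036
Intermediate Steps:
x(u(-10, 14), -734) - 3952302 = -734 - 3952302 = -3953036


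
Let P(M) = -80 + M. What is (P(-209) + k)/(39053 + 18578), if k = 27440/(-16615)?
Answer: -965835/191507813 ≈ -0.0050433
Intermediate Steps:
k = -5488/3323 (k = 27440*(-1/16615) = -5488/3323 ≈ -1.6515)
(P(-209) + k)/(39053 + 18578) = ((-80 - 209) - 5488/3323)/(39053 + 18578) = (-289 - 5488/3323)/57631 = -965835/3323*1/57631 = -965835/191507813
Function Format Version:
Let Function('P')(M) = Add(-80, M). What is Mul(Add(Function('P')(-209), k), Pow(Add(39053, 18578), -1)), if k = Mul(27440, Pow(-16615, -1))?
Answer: Rational(-965835, 191507813) ≈ -0.0050433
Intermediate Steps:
k = Rational(-5488, 3323) (k = Mul(27440, Rational(-1, 16615)) = Rational(-5488, 3323) ≈ -1.6515)
Mul(Add(Function('P')(-209), k), Pow(Add(39053, 18578), -1)) = Mul(Add(Add(-80, -209), Rational(-5488, 3323)), Pow(Add(39053, 18578), -1)) = Mul(Add(-289, Rational(-5488, 3323)), Pow(57631, -1)) = Mul(Rational(-965835, 3323), Rational(1, 57631)) = Rational(-965835, 191507813)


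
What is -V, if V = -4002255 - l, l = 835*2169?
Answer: 5813370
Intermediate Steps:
l = 1811115
V = -5813370 (V = -4002255 - 1*1811115 = -4002255 - 1811115 = -5813370)
-V = -1*(-5813370) = 5813370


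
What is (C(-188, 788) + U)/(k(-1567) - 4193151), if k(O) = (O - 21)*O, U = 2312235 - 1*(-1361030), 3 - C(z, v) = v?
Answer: -734496/340951 ≈ -2.1543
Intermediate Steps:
C(z, v) = 3 - v
U = 3673265 (U = 2312235 + 1361030 = 3673265)
k(O) = O*(-21 + O) (k(O) = (-21 + O)*O = O*(-21 + O))
(C(-188, 788) + U)/(k(-1567) - 4193151) = ((3 - 1*788) + 3673265)/(-1567*(-21 - 1567) - 4193151) = ((3 - 788) + 3673265)/(-1567*(-1588) - 4193151) = (-785 + 3673265)/(2488396 - 4193151) = 3672480/(-1704755) = 3672480*(-1/1704755) = -734496/340951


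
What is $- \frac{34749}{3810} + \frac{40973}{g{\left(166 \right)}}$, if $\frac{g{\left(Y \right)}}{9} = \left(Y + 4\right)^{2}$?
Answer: $- \frac{296070259}{33032700} \approx -8.963$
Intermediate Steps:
$g{\left(Y \right)} = 9 \left(4 + Y\right)^{2}$ ($g{\left(Y \right)} = 9 \left(Y + 4\right)^{2} = 9 \left(4 + Y\right)^{2}$)
$- \frac{34749}{3810} + \frac{40973}{g{\left(166 \right)}} = - \frac{34749}{3810} + \frac{40973}{9 \left(4 + 166\right)^{2}} = \left(-34749\right) \frac{1}{3810} + \frac{40973}{9 \cdot 170^{2}} = - \frac{11583}{1270} + \frac{40973}{9 \cdot 28900} = - \frac{11583}{1270} + \frac{40973}{260100} = - \frac{296070259}{33032700}$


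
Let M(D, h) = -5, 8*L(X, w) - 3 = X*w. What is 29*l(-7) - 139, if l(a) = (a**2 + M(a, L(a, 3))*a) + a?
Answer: 2094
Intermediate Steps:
L(X, w) = 3/8 + X*w/8 (L(X, w) = 3/8 + (X*w)/8 = 3/8 + X*w/8)
l(a) = a**2 - 4*a (l(a) = (a**2 - 5*a) + a = a**2 - 4*a)
29*l(-7) - 139 = 29*(-7*(-4 - 7)) - 139 = 29*(-7*(-11)) - 139 = 29*77 - 139 = 2233 - 139 = 2094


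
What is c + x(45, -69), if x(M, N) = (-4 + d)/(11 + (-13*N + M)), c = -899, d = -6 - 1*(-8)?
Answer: -856749/953 ≈ -899.00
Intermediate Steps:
d = 2 (d = -6 + 8 = 2)
x(M, N) = -2/(11 + M - 13*N) (x(M, N) = (-4 + 2)/(11 + (-13*N + M)) = -2/(11 + (M - 13*N)) = -2/(11 + M - 13*N))
c + x(45, -69) = -899 - 2/(11 + 45 - 13*(-69)) = -899 - 2/(11 + 45 + 897) = -899 - 2/953 = -856749/953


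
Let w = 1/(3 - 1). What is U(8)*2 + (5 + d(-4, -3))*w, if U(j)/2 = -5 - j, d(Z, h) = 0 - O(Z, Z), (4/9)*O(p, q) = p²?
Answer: -135/2 ≈ -67.500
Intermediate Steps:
O(p, q) = 9*p²/4
d(Z, h) = -9*Z²/4 (d(Z, h) = 0 - 9*Z²/4 = -9*Z²/4)
w = ½ (w = 1/2 = ½ ≈ 0.50000)
U(j) = -10 - 2*j (U(j) = 2*(-5 - j) = -10 - 2*j)
U(8)*2 + (5 + d(-4, -3))*w = (-10 - 2*8)*2 + (5 - 9/4*(-4)²)*(½) = (-10 - 16)*2 + (5 - 9/4*16)*(½) = -26*2 + (5 - 36)*(½) = -52 - 31*½ = -52 - 31/2 = -135/2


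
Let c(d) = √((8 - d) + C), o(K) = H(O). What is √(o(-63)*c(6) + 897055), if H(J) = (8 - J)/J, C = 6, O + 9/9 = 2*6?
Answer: √(108543655 - 66*√2)/11 ≈ 947.13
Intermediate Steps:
O = 11 (O = -1 + 2*6 = -1 + 12 = 11)
H(J) = (8 - J)/J
o(K) = -3/11 (o(K) = (8 - 1*11)/11 = (8 - 11)/11 = (1/11)*(-3) = -3/11)
c(d) = √(14 - d) (c(d) = √((8 - d) + 6) = √(14 - d))
√(o(-63)*c(6) + 897055) = √(-3*√(14 - 1*6)/11 + 897055) = √(-3*√(14 - 6)/11 + 897055) = √(-6*√2/11 + 897055) = √(897055 - 6*√2/11)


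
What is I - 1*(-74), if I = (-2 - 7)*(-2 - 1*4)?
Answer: 128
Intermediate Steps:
I = 54 (I = -9*(-2 - 4) = -9*(-6) = 54)
I - 1*(-74) = 54 - 1*(-74) = 54 + 74 = 128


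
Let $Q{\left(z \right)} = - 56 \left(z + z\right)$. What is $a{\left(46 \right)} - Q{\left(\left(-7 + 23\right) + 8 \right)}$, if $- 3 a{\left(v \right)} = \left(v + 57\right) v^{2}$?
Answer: $- \frac{209884}{3} \approx -69961.0$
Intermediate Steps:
$Q{\left(z \right)} = - 112 z$ ($Q{\left(z \right)} = - 56 \cdot 2 z = - 112 z$)
$a{\left(v \right)} = - \frac{v^{2} \left(57 + v\right)}{3}$ ($a{\left(v \right)} = - \frac{\left(v + 57\right) v^{2}}{3} = - \frac{\left(57 + v\right) v^{2}}{3} = - \frac{v^{2} \left(57 + v\right)}{3}$)
$a{\left(46 \right)} - Q{\left(\left(-7 + 23\right) + 8 \right)} = \frac{46^{2} \left(-57 - 46\right)}{3} - - 112 \left(\left(-7 + 23\right) + 8\right) = \frac{1}{3} \cdot 2116 \left(-57 - 46\right) - - 112 \left(16 + 8\right) = \frac{1}{3} \cdot 2116 \left(-103\right) - \left(-112\right) 24 = - \frac{217948}{3} - -2688 = - \frac{217948}{3} + 2688 = - \frac{209884}{3}$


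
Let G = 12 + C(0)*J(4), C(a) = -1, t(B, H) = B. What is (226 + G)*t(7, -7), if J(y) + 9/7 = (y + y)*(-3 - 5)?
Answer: 2123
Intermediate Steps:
J(y) = -9/7 - 16*y (J(y) = -9/7 + (y + y)*(-3 - 5) = -9/7 + (2*y)*(-8) = -9/7 - 16*y)
G = 541/7 (G = 12 - (-9/7 - 16*4) = 12 - (-9/7 - 64) = 12 - 1*(-457/7) = 12 + 457/7 = 541/7 ≈ 77.286)
(226 + G)*t(7, -7) = (226 + 541/7)*7 = (2123/7)*7 = 2123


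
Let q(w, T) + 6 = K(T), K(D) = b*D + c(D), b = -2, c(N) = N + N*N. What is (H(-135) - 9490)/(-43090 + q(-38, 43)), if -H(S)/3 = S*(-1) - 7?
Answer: 4937/20645 ≈ 0.23914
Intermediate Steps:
c(N) = N + N²
H(S) = 21 + 3*S (H(S) = -3*(S*(-1) - 7) = -3*(-S - 7) = -3*(-7 - S) = 21 + 3*S)
K(D) = -2*D + D*(1 + D)
q(w, T) = -6 + T*(-1 + T)
(H(-135) - 9490)/(-43090 + q(-38, 43)) = ((21 + 3*(-135)) - 9490)/(-43090 + (-6 + 43² - 1*43)) = ((21 - 405) - 9490)/(-43090 + (-6 + 1849 - 43)) = (-384 - 9490)/(-43090 + 1800) = -9874/(-41290) = -9874*(-1/41290) = 4937/20645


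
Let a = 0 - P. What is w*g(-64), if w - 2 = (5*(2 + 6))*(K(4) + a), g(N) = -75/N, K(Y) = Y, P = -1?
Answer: 7575/32 ≈ 236.72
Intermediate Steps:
a = 1 (a = 0 - 1*(-1) = 0 + 1 = 1)
w = 202 (w = 2 + (5*(2 + 6))*(4 + 1) = 2 + (5*8)*5 = 2 + 40*5 = 2 + 200 = 202)
w*g(-64) = 202*(-75/(-64)) = 202*(-75*(-1/64)) = 202*(75/64) = 7575/32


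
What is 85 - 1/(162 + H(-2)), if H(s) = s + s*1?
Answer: 13429/158 ≈ 84.994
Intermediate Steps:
H(s) = 2*s (H(s) = s + s = 2*s)
85 - 1/(162 + H(-2)) = 85 - 1/(162 + 2*(-2)) = 85 - 1/(162 - 4) = 85 - 1/158 = 13429/158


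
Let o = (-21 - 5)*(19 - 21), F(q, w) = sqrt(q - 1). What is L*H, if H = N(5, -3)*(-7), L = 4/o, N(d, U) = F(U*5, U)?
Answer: -28*I/13 ≈ -2.1538*I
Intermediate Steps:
F(q, w) = sqrt(-1 + q)
N(d, U) = sqrt(-1 + 5*U) (N(d, U) = sqrt(-1 + U*5) = sqrt(-1 + 5*U))
o = 52 (o = -26*(-2) = 52)
L = 1/13 (L = 4/52 = 4*(1/52) = 1/13 ≈ 0.076923)
H = -28*I (H = sqrt(-1 + 5*(-3))*(-7) = sqrt(-1 - 15)*(-7) = sqrt(-16)*(-7) = (4*I)*(-7) = -28*I ≈ -28.0*I)
L*H = (-28*I)/13 = -28*I/13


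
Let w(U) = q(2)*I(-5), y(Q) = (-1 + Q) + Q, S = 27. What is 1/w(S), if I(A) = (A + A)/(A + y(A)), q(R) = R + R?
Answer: 2/5 ≈ 0.40000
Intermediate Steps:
q(R) = 2*R
y(Q) = -1 + 2*Q
I(A) = 2*A/(-1 + 3*A) (I(A) = (A + A)/(A + (-1 + 2*A)) = (2*A)/(-1 + 3*A) = 2*A/(-1 + 3*A))
w(U) = 5/2 (w(U) = (2*2)*(2*(-5)/(-1 + 3*(-5))) = 4*(2*(-5)/(-1 - 15)) = 4*(2*(-5)/(-16)) = 4*(2*(-5)*(-1/16)) = 4*(5/8) = 5/2)
1/w(S) = 1/(5/2) = 2/5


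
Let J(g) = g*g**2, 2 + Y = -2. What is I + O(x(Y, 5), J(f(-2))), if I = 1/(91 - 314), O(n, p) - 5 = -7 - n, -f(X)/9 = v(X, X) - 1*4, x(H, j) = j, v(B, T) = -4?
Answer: -1562/223 ≈ -7.0045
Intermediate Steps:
Y = -4 (Y = -2 - 2 = -4)
f(X) = 72 (f(X) = -9*(-4 - 1*4) = -9*(-4 - 4) = -9*(-8) = 72)
J(g) = g**3
O(n, p) = -2 - n (O(n, p) = 5 + (-7 - n) = -2 - n)
I = -1/223 (I = 1/(-223) = -1/223 ≈ -0.0044843)
I + O(x(Y, 5), J(f(-2))) = -1/223 + (-2 - 1*5) = -1/223 + (-2 - 5) = -1/223 - 7 = -1562/223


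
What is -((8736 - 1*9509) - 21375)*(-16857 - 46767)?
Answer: -1409144352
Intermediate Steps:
-((8736 - 1*9509) - 21375)*(-16857 - 46767) = -((8736 - 9509) - 21375)*(-63624) = -(-773 - 21375)*(-63624) = -(-22148)*(-63624) = -1*1409144352 = -1409144352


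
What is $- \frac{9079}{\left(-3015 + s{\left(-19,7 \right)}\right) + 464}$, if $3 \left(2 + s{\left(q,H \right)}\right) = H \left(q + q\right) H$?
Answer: $\frac{27237}{9521} \approx 2.8607$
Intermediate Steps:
$s{\left(q,H \right)} = -2 + \frac{2 q H^{2}}{3}$ ($s{\left(q,H \right)} = -2 + \frac{H \left(q + q\right) H}{3} = -2 + \frac{H 2 q H}{3} = -2 + \frac{2 H q H}{3} = -2 + \frac{2 q H^{2}}{3}$)
$- \frac{9079}{\left(-3015 + s{\left(-19,7 \right)}\right) + 464} = - \frac{9079}{\left(-3015 + \left(-2 + \frac{2}{3} \left(-19\right) 7^{2}\right)\right) + 464} = - \frac{9079}{\left(-3015 + \left(-2 + \frac{2}{3} \left(-19\right) 49\right)\right) + 464} = - \frac{9079}{\left(-3015 - \frac{1868}{3}\right) + 464} = - \frac{9079}{- \frac{10913}{3} + 464} = - \frac{9079}{- \frac{9521}{3}} = \left(-9079\right) \left(- \frac{3}{9521}\right) = \frac{27237}{9521}$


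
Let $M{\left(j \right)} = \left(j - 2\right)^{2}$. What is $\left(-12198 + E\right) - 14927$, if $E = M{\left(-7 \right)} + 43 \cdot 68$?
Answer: $-24120$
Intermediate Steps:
$M{\left(j \right)} = \left(-2 + j\right)^{2}$
$E = 3005$ ($E = \left(-2 - 7\right)^{2} + 43 \cdot 68 = \left(-9\right)^{2} + 2924 = 81 + 2924 = 3005$)
$\left(-12198 + E\right) - 14927 = \left(-12198 + 3005\right) - 14927 = -9193 - 14927 = -24120$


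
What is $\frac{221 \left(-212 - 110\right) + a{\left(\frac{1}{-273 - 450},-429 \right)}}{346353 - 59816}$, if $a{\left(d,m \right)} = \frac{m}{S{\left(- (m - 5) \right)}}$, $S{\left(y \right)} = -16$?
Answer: $- \frac{1138163}{4584592} \approx -0.24826$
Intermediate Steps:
$a{\left(d,m \right)} = - \frac{m}{16}$ ($a{\left(d,m \right)} = \frac{m}{-16} = m \left(- \frac{1}{16}\right) = - \frac{m}{16}$)
$\frac{221 \left(-212 - 110\right) + a{\left(\frac{1}{-273 - 450},-429 \right)}}{346353 - 59816} = \frac{221 \left(-212 - 110\right) - - \frac{429}{16}}{346353 - 59816} = \frac{221 \left(-322\right) + \frac{429}{16}}{286537} = \left(-71162 + \frac{429}{16}\right) \frac{1}{286537} = \left(- \frac{1138163}{16}\right) \frac{1}{286537} = - \frac{1138163}{4584592}$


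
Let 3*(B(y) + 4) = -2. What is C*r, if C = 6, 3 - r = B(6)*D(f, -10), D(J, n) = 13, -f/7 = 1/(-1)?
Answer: 382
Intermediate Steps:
f = 7 (f = -7/(-1) = -7*(-1) = 7)
B(y) = -14/3 (B(y) = -4 + (⅓)*(-2) = -4 - ⅔ = -14/3)
r = 191/3 (r = 3 - (-14)*13/3 = 3 - 1*(-182/3) = 3 + 182/3 = 191/3 ≈ 63.667)
C*r = 6*(191/3) = 382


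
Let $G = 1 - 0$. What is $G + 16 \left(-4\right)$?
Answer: $-63$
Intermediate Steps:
$G = 1$ ($G = 1 + 0 = 1$)
$G + 16 \left(-4\right) = 1 + 16 \left(-4\right) = 1 - 64 = -63$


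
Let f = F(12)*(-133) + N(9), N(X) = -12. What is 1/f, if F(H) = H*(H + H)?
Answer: -1/38316 ≈ -2.6099e-5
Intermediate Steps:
F(H) = 2*H² (F(H) = H*(2*H) = 2*H²)
f = -38316 (f = (2*12²)*(-133) - 12 = (2*144)*(-133) - 12 = 288*(-133) - 12 = -38304 - 12 = -38316)
1/f = 1/(-38316) = -1/38316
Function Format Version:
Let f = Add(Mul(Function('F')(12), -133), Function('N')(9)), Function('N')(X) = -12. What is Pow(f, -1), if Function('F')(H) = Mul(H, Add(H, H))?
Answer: Rational(-1, 38316) ≈ -2.6099e-5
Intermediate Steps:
Function('F')(H) = Mul(2, Pow(H, 2)) (Function('F')(H) = Mul(H, Mul(2, H)) = Mul(2, Pow(H, 2)))
f = -38316 (f = Add(Mul(Mul(2, Pow(12, 2)), -133), -12) = Add(Mul(Mul(2, 144), -133), -12) = Add(Mul(288, -133), -12) = Add(-38304, -12) = -38316)
Pow(f, -1) = Pow(-38316, -1) = Rational(-1, 38316)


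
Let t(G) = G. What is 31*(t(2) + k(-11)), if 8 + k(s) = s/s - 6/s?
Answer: -1519/11 ≈ -138.09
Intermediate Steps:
k(s) = -7 - 6/s (k(s) = -8 + (s/s - 6/s) = -8 + (1 - 6/s) = -7 - 6/s)
31*(t(2) + k(-11)) = 31*(2 + (-7 - 6/(-11))) = 31*(2 + (-7 - 6*(-1/11))) = 31*(2 + (-7 + 6/11)) = 31*(2 - 71/11) = 31*(-49/11) = -1519/11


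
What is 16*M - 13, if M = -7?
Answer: -125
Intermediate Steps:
16*M - 13 = 16*(-7) - 13 = -112 - 13 = -125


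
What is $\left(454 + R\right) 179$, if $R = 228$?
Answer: $122078$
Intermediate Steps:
$\left(454 + R\right) 179 = \left(454 + 228\right) 179 = 682 \cdot 179 = 122078$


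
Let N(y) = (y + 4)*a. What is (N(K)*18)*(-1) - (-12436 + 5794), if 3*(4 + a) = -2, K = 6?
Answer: 7482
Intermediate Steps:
a = -14/3 (a = -4 + (1/3)*(-2) = -4 - 2/3 = -14/3 ≈ -4.6667)
N(y) = -56/3 - 14*y/3 (N(y) = (y + 4)*(-14/3) = (4 + y)*(-14/3) = -56/3 - 14*y/3)
(N(K)*18)*(-1) - (-12436 + 5794) = ((-56/3 - 14/3*6)*18)*(-1) - (-12436 + 5794) = ((-56/3 - 28)*18)*(-1) - 1*(-6642) = -140/3*18*(-1) + 6642 = -840*(-1) + 6642 = 840 + 6642 = 7482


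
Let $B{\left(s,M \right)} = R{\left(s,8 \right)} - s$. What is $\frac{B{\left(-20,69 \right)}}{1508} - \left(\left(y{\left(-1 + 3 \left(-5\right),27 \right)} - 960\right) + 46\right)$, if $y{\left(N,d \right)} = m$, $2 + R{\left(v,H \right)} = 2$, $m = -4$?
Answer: $\frac{346091}{377} \approx 918.01$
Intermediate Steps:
$R{\left(v,H \right)} = 0$ ($R{\left(v,H \right)} = -2 + 2 = 0$)
$B{\left(s,M \right)} = - s$ ($B{\left(s,M \right)} = 0 - s = - s$)
$y{\left(N,d \right)} = -4$
$\frac{B{\left(-20,69 \right)}}{1508} - \left(\left(y{\left(-1 + 3 \left(-5\right),27 \right)} - 960\right) + 46\right) = \frac{\left(-1\right) \left(-20\right)}{1508} - \left(\left(-4 - 960\right) + 46\right) = 20 \cdot \frac{1}{1508} - \left(-964 + 46\right) = \frac{5}{377} - -918 = \frac{5}{377} + 918 = \frac{346091}{377}$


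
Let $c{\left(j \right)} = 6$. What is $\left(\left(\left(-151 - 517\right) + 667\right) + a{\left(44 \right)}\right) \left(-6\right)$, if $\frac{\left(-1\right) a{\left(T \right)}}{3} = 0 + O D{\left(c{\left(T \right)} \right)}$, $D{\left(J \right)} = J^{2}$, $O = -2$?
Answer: $-1290$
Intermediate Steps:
$a{\left(T \right)} = 216$ ($a{\left(T \right)} = - 3 \left(0 - 2 \cdot 6^{2}\right) = - 3 \left(0 - 72\right) = \left(-3\right) \left(-72\right) = 216$)
$\left(\left(\left(-151 - 517\right) + 667\right) + a{\left(44 \right)}\right) \left(-6\right) = \left(\left(\left(-151 - 517\right) + 667\right) + 216\right) \left(-6\right) = \left(\left(-668 + 667\right) + 216\right) \left(-6\right) = \left(-1 + 216\right) \left(-6\right) = 215 \left(-6\right) = -1290$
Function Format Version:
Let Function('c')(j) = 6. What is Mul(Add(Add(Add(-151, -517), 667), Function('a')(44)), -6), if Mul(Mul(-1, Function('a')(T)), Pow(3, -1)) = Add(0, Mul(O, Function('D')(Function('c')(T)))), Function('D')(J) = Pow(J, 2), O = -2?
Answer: -1290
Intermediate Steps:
Function('a')(T) = 216 (Function('a')(T) = Mul(-3, Add(0, Mul(-2, Pow(6, 2)))) = Mul(-3, Add(0, Mul(-2, 36))) = Mul(-3, Add(0, -72)) = Mul(-3, -72) = 216)
Mul(Add(Add(Add(-151, -517), 667), Function('a')(44)), -6) = Mul(Add(Add(Add(-151, -517), 667), 216), -6) = Mul(Add(Add(-668, 667), 216), -6) = Mul(Add(-1, 216), -6) = Mul(215, -6) = -1290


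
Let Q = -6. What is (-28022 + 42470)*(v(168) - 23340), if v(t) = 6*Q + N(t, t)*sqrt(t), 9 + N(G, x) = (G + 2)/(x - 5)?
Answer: -337736448 - 37478112*sqrt(42)/163 ≈ -3.3923e+8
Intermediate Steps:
N(G, x) = -9 + (2 + G)/(-5 + x) (N(G, x) = -9 + (G + 2)/(x - 5) = -9 + (2 + G)/(-5 + x))
v(t) = -36 + sqrt(t)*(47 - 8*t)/(-5 + t) (v(t) = 6*(-6) + ((47 + t - 9*t)/(-5 + t))*sqrt(t) = -36 + ((47 - 8*t)/(-5 + t))*sqrt(t) = -36 + sqrt(t)*(47 - 8*t)/(-5 + t))
(-28022 + 42470)*(v(168) - 23340) = (-28022 + 42470)*((180 - 36*168 + sqrt(168)*(47 - 8*168))/(-5 + 168) - 23340) = 14448*((180 - 6048 + (2*sqrt(42))*(47 - 1344))/163 - 23340) = 14448*((180 - 6048 + (2*sqrt(42))*(-1297))/163 - 23340) = 14448*((180 - 6048 - 2594*sqrt(42))/163 - 23340) = 14448*((-5868 - 2594*sqrt(42))/163 - 23340) = 14448*((-36 - 2594*sqrt(42)/163) - 23340) = 14448*(-23376 - 2594*sqrt(42)/163) = -337736448 - 37478112*sqrt(42)/163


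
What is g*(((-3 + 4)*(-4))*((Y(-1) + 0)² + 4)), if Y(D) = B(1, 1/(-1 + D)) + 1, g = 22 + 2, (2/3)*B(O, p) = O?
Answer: -984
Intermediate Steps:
B(O, p) = 3*O/2
g = 24
Y(D) = 5/2 (Y(D) = (3/2)*1 + 1 = 3/2 + 1 = 5/2)
g*(((-3 + 4)*(-4))*((Y(-1) + 0)² + 4)) = 24*(((-3 + 4)*(-4))*((5/2 + 0)² + 4)) = 24*((1*(-4))*((5/2)² + 4)) = 24*(-4*(25/4 + 4)) = 24*(-4*41/4) = 24*(-41) = -984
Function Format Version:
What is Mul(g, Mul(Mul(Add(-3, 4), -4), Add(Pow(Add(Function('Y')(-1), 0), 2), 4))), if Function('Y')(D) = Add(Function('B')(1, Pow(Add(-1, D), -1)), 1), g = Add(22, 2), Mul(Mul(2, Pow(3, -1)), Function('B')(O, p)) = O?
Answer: -984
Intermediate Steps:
Function('B')(O, p) = Mul(Rational(3, 2), O)
g = 24
Function('Y')(D) = Rational(5, 2) (Function('Y')(D) = Add(Mul(Rational(3, 2), 1), 1) = Add(Rational(3, 2), 1) = Rational(5, 2))
Mul(g, Mul(Mul(Add(-3, 4), -4), Add(Pow(Add(Function('Y')(-1), 0), 2), 4))) = Mul(24, Mul(Mul(Add(-3, 4), -4), Add(Pow(Add(Rational(5, 2), 0), 2), 4))) = Mul(24, Mul(Mul(1, -4), Add(Pow(Rational(5, 2), 2), 4))) = Mul(24, Mul(-4, Add(Rational(25, 4), 4))) = Mul(24, Mul(-4, Rational(41, 4))) = Mul(24, -41) = -984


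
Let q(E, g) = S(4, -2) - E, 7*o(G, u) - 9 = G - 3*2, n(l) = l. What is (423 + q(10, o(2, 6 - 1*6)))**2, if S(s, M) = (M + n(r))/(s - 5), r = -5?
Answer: 176400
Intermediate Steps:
S(s, M) = (-5 + M)/(-5 + s) (S(s, M) = (M - 5)/(s - 5) = (-5 + M)/(-5 + s))
o(G, u) = 3/7 + G/7 (o(G, u) = 9/7 + (G - 3*2)/7 = 9/7 + (G - 6)/7 = 9/7 + (-6 + G)/7 = 9/7 + (-6/7 + G/7) = 3/7 + G/7)
q(E, g) = 7 - E (q(E, g) = (-5 - 2)/(-5 + 4) - E = -7/(-1) - E = -1*(-7) - E = 7 - E)
(423 + q(10, o(2, 6 - 1*6)))**2 = (423 + (7 - 1*10))**2 = (423 + (7 - 10))**2 = (423 - 3)**2 = 420**2 = 176400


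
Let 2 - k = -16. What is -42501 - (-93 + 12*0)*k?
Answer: -40827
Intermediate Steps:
k = 18 (k = 2 - 1*(-16) = 2 + 16 = 18)
-42501 - (-93 + 12*0)*k = -42501 - (-93 + 12*0)*18 = -42501 - (-93 + 0)*18 = -42501 - (-93)*18 = -42501 - 1*(-1674) = -42501 + 1674 = -40827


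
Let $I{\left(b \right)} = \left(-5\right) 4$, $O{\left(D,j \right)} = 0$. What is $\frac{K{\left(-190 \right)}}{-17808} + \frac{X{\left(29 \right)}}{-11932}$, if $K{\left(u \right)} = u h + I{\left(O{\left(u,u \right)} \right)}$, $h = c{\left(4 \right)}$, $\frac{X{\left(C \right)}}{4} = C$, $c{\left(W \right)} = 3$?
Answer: $\frac{621769}{26560632} \approx 0.023409$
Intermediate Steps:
$I{\left(b \right)} = -20$
$X{\left(C \right)} = 4 C$
$h = 3$
$K{\left(u \right)} = -20 + 3 u$ ($K{\left(u \right)} = u 3 - 20 = 3 u - 20 = -20 + 3 u$)
$\frac{K{\left(-190 \right)}}{-17808} + \frac{X{\left(29 \right)}}{-11932} = \frac{-20 + 3 \left(-190\right)}{-17808} + \frac{4 \cdot 29}{-11932} = \left(-20 - 570\right) \left(- \frac{1}{17808}\right) + 116 \left(- \frac{1}{11932}\right) = \left(-590\right) \left(- \frac{1}{17808}\right) - \frac{29}{2983} = \frac{295}{8904} - \frac{29}{2983} = \frac{621769}{26560632}$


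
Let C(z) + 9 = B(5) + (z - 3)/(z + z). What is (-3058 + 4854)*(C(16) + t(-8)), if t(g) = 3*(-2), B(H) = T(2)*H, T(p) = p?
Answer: -66003/8 ≈ -8250.4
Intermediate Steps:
B(H) = 2*H
t(g) = -6
C(z) = 1 + (-3 + z)/(2*z) (C(z) = -9 + (2*5 + (z - 3)/(z + z)) = -9 + (10 + (-3 + z)/((2*z))) = -9 + (10 + (-3 + z)*(1/(2*z))) = -9 + (10 + (-3 + z)/(2*z)) = 1 + (-3 + z)/(2*z))
(-3058 + 4854)*(C(16) + t(-8)) = (-3058 + 4854)*((3/2)*(-1 + 16)/16 - 6) = 1796*((3/2)*(1/16)*15 - 6) = 1796*(45/32 - 6) = 1796*(-147/32) = -66003/8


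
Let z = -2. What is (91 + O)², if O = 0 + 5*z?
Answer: 6561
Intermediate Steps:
O = -10 (O = 0 + 5*(-2) = 0 - 10 = -10)
(91 + O)² = (91 - 10)² = 81² = 6561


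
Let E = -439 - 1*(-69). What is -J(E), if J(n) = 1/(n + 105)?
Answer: 1/265 ≈ 0.0037736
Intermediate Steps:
E = -370 (E = -439 + 69 = -370)
J(n) = 1/(105 + n)
-J(E) = -1/(105 - 370) = -1/(-265) = -1*(-1/265) = 1/265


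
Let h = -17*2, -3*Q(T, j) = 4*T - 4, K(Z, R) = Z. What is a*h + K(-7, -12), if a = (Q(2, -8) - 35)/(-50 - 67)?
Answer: -6163/351 ≈ -17.558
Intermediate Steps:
Q(T, j) = 4/3 - 4*T/3 (Q(T, j) = -(4*T - 4)/3 = -(-4 + 4*T)/3 = 4/3 - 4*T/3)
h = -34
a = 109/351 (a = ((4/3 - 4/3*2) - 35)/(-50 - 67) = ((4/3 - 8/3) - 35)/(-117) = (-4/3 - 35)*(-1/117) = -109/3*(-1/117) = 109/351 ≈ 0.31054)
a*h + K(-7, -12) = (109/351)*(-34) - 7 = -3706/351 - 7 = -6163/351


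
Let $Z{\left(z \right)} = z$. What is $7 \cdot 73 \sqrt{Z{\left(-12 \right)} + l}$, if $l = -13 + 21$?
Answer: $1022 i \approx 1022.0 i$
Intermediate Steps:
$l = 8$
$7 \cdot 73 \sqrt{Z{\left(-12 \right)} + l} = 7 \cdot 73 \sqrt{-12 + 8} = 511 \sqrt{-4} = 511 \cdot 2 i = 1022 i$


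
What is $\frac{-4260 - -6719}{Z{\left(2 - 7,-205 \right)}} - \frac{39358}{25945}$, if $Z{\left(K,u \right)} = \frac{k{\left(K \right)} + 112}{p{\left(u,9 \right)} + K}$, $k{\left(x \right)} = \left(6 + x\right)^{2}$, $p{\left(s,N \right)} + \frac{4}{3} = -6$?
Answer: $- \frac{2373896297}{8795355} \approx -269.9$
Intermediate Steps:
$p{\left(s,N \right)} = - \frac{22}{3}$ ($p{\left(s,N \right)} = - \frac{4}{3} - 6 = - \frac{22}{3}$)
$Z{\left(K,u \right)} = \frac{112 + \left(6 + K\right)^{2}}{- \frac{22}{3} + K}$ ($Z{\left(K,u \right)} = \frac{\left(6 + K\right)^{2} + 112}{- \frac{22}{3} + K} = \frac{112 + \left(6 + K\right)^{2}}{- \frac{22}{3} + K}$)
$\frac{-4260 - -6719}{Z{\left(2 - 7,-205 \right)}} - \frac{39358}{25945} = \frac{-4260 - -6719}{3 \frac{1}{-22 + 3 \left(2 - 7\right)} \left(112 + \left(6 + \left(2 - 7\right)\right)^{2}\right)} - \frac{39358}{25945} = \frac{-4260 + 6719}{3 \frac{1}{-22 + 3 \left(2 - 7\right)} \left(112 + \left(6 + \left(2 - 7\right)\right)^{2}\right)} - \frac{39358}{25945} = \frac{2459}{3 \frac{1}{-22 + 3 \left(-5\right)} \left(112 + \left(6 - 5\right)^{2}\right)} - \frac{39358}{25945} = \frac{2459}{3 \frac{1}{-22 - 15} \left(112 + 1^{2}\right)} - \frac{39358}{25945} = \frac{2459}{3 \frac{1}{-37} \left(112 + 1\right)} - \frac{39358}{25945} = \frac{2459}{3 \left(- \frac{1}{37}\right) 113} - \frac{39358}{25945} = \frac{2459}{- \frac{339}{37}} - \frac{39358}{25945} = 2459 \left(- \frac{37}{339}\right) - \frac{39358}{25945} = - \frac{90983}{339} - \frac{39358}{25945} = - \frac{2373896297}{8795355}$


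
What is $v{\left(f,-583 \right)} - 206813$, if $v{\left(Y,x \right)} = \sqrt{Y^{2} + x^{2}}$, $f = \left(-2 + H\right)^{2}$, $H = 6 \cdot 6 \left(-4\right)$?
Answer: $-206813 + \sqrt{454711745} \approx -1.8549 \cdot 10^{5}$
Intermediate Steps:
$H = -144$ ($H = 36 \left(-4\right) = -144$)
$f = 21316$ ($f = \left(-2 - 144\right)^{2} = \left(-146\right)^{2} = 21316$)
$v{\left(f,-583 \right)} - 206813 = \sqrt{21316^{2} + \left(-583\right)^{2}} - 206813 = \sqrt{454371856 + 339889} - 206813 = \sqrt{454711745} - 206813 = -206813 + \sqrt{454711745}$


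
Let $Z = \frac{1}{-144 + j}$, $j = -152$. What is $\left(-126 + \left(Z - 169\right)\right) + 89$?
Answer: $- \frac{60977}{296} \approx -206.0$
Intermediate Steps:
$Z = - \frac{1}{296}$ ($Z = \frac{1}{-144 - 152} = \frac{1}{-296} = - \frac{1}{296} \approx -0.0033784$)
$\left(-126 + \left(Z - 169\right)\right) + 89 = \left(-126 - \frac{50025}{296}\right) + 89 = - \frac{87321}{296} + 89 = - \frac{60977}{296}$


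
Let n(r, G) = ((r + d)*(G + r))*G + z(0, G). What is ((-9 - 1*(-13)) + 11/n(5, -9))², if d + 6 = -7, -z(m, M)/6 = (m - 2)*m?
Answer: 1301881/82944 ≈ 15.696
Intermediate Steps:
z(m, M) = -6*m*(-2 + m) (z(m, M) = -6*(m - 2)*m = -6*(-2 + m)*m = -6*m*(-2 + m))
d = -13 (d = -6 - 7 = -13)
n(r, G) = G*(-13 + r)*(G + r) (n(r, G) = ((r - 13)*(G + r))*G + 6*0*(2 - 1*0) = ((-13 + r)*(G + r))*G + 6*0*(2 + 0) = G*(-13 + r)*(G + r) + 6*0*2 = G*(-13 + r)*(G + r) + 0 = G*(-13 + r)*(G + r))
((-9 - 1*(-13)) + 11/n(5, -9))² = ((-9 - 1*(-13)) + 11/((-9*(5² - 13*(-9) - 13*5 - 9*5))))² = ((-9 + 13) + 11/((-9*(25 + 117 - 65 - 45))))² = (4 + 11/((-9*32)))² = (4 + 11/(-288))² = (4 + 11*(-1/288))² = (4 - 11/288)² = (1141/288)² = 1301881/82944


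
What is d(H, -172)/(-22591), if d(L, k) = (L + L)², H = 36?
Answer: -5184/22591 ≈ -0.22947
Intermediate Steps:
d(L, k) = 4*L² (d(L, k) = (2*L)² = 4*L²)
d(H, -172)/(-22591) = (4*36²)/(-22591) = (4*1296)*(-1/22591) = 5184*(-1/22591) = -5184/22591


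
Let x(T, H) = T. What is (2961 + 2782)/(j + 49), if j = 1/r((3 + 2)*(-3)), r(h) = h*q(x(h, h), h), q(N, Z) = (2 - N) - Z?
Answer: 2756640/23519 ≈ 117.21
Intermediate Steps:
q(N, Z) = 2 - N - Z
r(h) = h*(2 - 2*h) (r(h) = h*(2 - h - h) = h*(2 - 2*h))
j = -1/480 (j = 1/(2*((3 + 2)*(-3))*(1 - (3 + 2)*(-3))) = 1/(2*(5*(-3))*(1 - 5*(-3))) = 1/(2*(-15)*(1 - 1*(-15))) = 1/(2*(-15)*(1 + 15)) = 1/(2*(-15)*16) = 1/(-480) = -1/480 ≈ -0.0020833)
(2961 + 2782)/(j + 49) = (2961 + 2782)/(-1/480 + 49) = 5743/(23519/480) = 5743*(480/23519) = 2756640/23519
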